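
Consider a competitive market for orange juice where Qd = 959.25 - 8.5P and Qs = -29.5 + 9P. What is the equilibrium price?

P* = 56.5

Set Qd = Qs: 959.25 - 8.5P = -29.5 + 9P.
988.75 = 17.5P, so P* = 56.5.
Q* = 959.25 − 8.5(56.5) = 479.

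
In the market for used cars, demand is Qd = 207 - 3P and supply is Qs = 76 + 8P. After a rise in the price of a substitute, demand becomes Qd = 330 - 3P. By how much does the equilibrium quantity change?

ΔQ = 984/11

Original equilibrium: P* = 131/11, Q* = 1884/11.
New equilibrium: 330 - 3P = 76 + 8P, so 254 = 11P and P' = 254/11; Q' = 330 − 3(254/11) = 2868/11.
Change in quantity: 2868/11 − 1884/11 = 984/11.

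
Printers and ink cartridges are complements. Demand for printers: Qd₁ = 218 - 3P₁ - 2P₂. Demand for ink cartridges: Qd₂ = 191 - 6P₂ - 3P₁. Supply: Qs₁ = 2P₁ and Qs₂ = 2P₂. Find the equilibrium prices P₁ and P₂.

Market 1: 218 - 3P₁ - 2P₂ = 2P₁ → 5P₁ + 2P₂ = 218.
Market 2: 8P₂ + 3P₁ = 191.
Eliminating P₂: 8×(1) − 2×(2) gives 34P₁ = 1362, so P₁ = 681/17.
Back-substitute into (2): P₂ = (191 − 3×681/17) / 8 = 301/34.

P₁ = 681/17, P₂ = 301/34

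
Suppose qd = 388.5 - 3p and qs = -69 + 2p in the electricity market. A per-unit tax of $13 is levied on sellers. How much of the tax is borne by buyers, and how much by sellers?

Pre-tax equilibrium: p* = 91.5, q* = 114.
Tax on sellers shifts supply to qs = -69 + 2(p − 13) = -95 + 2p.
388.5 - 3p = -95 + 2p gives buyer price pb = 96.7; sellers receive ps = 96.7 − 13 = 83.7.
New quantity: q = 388.5 − 3(96.7) = 98.4.
Buyer burden = 96.7 − 91.5 = 5.2; seller burden = 91.5 − 83.7 = 7.8.

Buyers bear $5.2, sellers bear $7.8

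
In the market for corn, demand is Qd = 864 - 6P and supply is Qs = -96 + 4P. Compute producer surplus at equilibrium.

Producer surplus = 10368

Equilibrium: 864 - 6P = -96 + 4P gives P* = 96, Q* = 288.
Supply starts at P = 24 (where Qs = 0).
PS = ½(96 − 24)(288) = 10368.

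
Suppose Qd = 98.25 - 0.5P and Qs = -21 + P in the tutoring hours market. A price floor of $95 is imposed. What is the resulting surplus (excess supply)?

Surplus = 23.25

Equilibrium price would be P* = 79.5, so the floor at 95 binds.
At P = 95: Qd = 50.75, Qs = 74.
Surplus = 74 − 50.75 = 23.25.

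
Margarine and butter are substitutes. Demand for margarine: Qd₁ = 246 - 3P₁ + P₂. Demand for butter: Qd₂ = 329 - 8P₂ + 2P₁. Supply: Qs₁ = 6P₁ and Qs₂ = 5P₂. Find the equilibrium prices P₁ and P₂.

Market 1: 246 - 3P₁ + P₂ = 6P₁ → 9P₁ - P₂ = 246.
Market 2: 13P₂ - 2P₁ = 329.
Eliminating P₂: 13×(1) + 1×(2) gives 115P₁ = 3527, so P₁ = 3527/115.
Back-substitute into (2): P₂ = (329 + 2×3527/115) / 13 = 3453/115.

P₁ = 3527/115, P₂ = 3453/115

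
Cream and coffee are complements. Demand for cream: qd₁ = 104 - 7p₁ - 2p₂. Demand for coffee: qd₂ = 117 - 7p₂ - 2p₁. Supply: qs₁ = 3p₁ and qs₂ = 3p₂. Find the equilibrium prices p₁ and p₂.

Market 1: 104 - 7p₁ - 2p₂ = 3p₁ → 10p₁ + 2p₂ = 104.
Market 2: 10p₂ + 2p₁ = 117.
Eliminating p₂: 10×(1) − 2×(2) gives 96p₁ = 806, so p₁ = 403/48.
Back-substitute into (2): p₂ = (117 − 2×403/48) / 10 = 481/48.

p₁ = 403/48, p₂ = 481/48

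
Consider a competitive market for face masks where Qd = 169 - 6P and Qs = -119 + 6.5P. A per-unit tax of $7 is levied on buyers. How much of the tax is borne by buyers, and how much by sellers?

Buyers bear $3.64, sellers bear $3.36

Pre-tax equilibrium: P* = 23.04, Q* = 30.76.
Tax on buyers shifts demand to Qd = 169 − 6(P + 7) = 127 - 6P.
127 - 6P = -119 + 6.5P gives seller price Ps = 19.68; buyers pay Pb = 19.68 + 7 = 26.68.
New quantity: Q = 169 − 6(26.68) = 8.92.
Buyer burden = 26.68 − 23.04 = 3.64; seller burden = 23.04 − 19.68 = 3.36.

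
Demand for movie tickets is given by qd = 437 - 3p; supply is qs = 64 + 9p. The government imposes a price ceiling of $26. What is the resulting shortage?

Equilibrium price would be p* = 373/12, so the ceiling at 26 binds.
At p = 26: qd = 437 − 3(26) = 359, qs = 64 + 9(26) = 298.
Shortage = 359 − 298 = 61.

Shortage = 61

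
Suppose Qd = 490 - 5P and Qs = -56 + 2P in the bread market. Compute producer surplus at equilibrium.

Equilibrium: 490 - 5P = -56 + 2P gives P* = 78, Q* = 100.
Supply starts at P = 28 (where Qs = 0).
PS = ½(78 − 28)(100) = 2500.

Producer surplus = 2500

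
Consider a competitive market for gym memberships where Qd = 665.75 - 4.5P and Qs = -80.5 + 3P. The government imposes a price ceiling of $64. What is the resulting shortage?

Equilibrium price would be P* = 99.5, so the ceiling at 64 binds.
At P = 64: Qd = 665.75 − 4.5(64) = 377.75, Qs = -80.5 + 3(64) = 111.5.
Shortage = 377.75 − 111.5 = 266.25.

Shortage = 266.25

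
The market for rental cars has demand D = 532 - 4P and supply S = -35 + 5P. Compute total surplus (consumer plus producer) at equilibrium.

Equilibrium: 532 - 4P = -35 + 5P gives P* = 63, Q* = 280.
Demand choke price: P = 133; supply starts at P = 7.
CS = ½(133 − 63)(280) = 9800; PS = ½(63 − 7)(280) = 7840.

Total surplus = 17640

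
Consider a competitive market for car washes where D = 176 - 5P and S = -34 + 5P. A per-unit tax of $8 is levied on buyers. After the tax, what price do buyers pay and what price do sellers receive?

Buyers pay $25, sellers receive $17

Pre-tax equilibrium: P* = 21, Q* = 71.
Tax on buyers shifts demand to D = 176 − 5(P + 8) = 136 - 5P.
136 - 5P = -34 + 5P gives seller price Ps = 17; buyers pay Pb = 17 + 8 = 25.
New quantity: Q = 176 − 5(25) = 51.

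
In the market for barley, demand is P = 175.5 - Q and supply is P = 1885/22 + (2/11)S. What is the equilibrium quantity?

Set the two price expressions equal: 175.5 - Q = 1885/22 + (2/11)Q.
988/11 = (13/11)Q, so Q* = 76.
P* = 175.5 − (1)(76) = 99.5.

Q* = 76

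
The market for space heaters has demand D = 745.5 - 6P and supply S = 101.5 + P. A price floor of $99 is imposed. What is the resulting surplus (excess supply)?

Surplus = 49

Equilibrium price would be P* = 92, so the floor at 99 binds.
At P = 99: D = 151.5, S = 200.5.
Surplus = 200.5 − 151.5 = 49.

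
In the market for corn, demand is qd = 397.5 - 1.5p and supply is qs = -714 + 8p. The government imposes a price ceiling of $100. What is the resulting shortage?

Equilibrium price would be p* = 117, so the ceiling at 100 binds.
At p = 100: qd = 397.5 − 1.5(100) = 247.5, qs = -714 + 8(100) = 86.
Shortage = 247.5 − 86 = 161.5.

Shortage = 161.5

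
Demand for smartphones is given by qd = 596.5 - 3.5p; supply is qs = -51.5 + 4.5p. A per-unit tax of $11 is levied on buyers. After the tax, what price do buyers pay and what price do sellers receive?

Pre-tax equilibrium: p* = 81, q* = 313.
Tax on buyers shifts demand to qd = 596.5 − 3.5(p + 11) = 558 - 3.5p.
558 - 3.5p = -51.5 + 4.5p gives seller price ps = 76.1875; buyers pay pb = 76.1875 + 11 = 87.1875.
New quantity: q = 596.5 − 3.5(87.1875) = 291.34375.

Buyers pay $87.1875, sellers receive $76.1875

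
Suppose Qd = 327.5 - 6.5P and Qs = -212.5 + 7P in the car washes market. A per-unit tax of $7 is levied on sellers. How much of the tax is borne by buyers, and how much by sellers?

Pre-tax equilibrium: P* = 40, Q* = 67.5.
Tax on sellers shifts supply to Qs = -212.5 + 7(P − 7) = -261.5 + 7P.
327.5 - 6.5P = -261.5 + 7P gives buyer price Pb = 1178/27; sellers receive Ps = 1178/27 − 7 = 989/27.
New quantity: Q = 327.5 − 6.5(1178/27) = 2371/54.
Buyer burden = 1178/27 − 40 = 98/27; seller burden = 40 − 989/27 = 91/27.

Buyers bear 98/27, sellers bear 91/27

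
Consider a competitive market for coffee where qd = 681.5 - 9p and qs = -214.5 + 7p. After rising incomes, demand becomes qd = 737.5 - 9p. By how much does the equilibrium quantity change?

Δq = 24.5

Original equilibrium: p* = 56, q* = 177.5.
New equilibrium: 737.5 - 9p = -214.5 + 7p, so 952 = 16p and p' = 59.5; q' = 737.5 − 9(59.5) = 202.
Change in quantity: 202 − 177.5 = 24.5.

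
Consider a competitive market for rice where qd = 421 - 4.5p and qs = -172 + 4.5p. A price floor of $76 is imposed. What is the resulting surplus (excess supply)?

Equilibrium price would be p* = 593/9, so the floor at 76 binds.
At p = 76: qd = 79, qs = 170.
Surplus = 170 − 79 = 91.

Surplus = 91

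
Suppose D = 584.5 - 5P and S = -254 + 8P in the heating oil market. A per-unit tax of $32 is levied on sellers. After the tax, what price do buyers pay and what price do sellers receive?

Pre-tax equilibrium: P* = 64.5, Q* = 262.
Tax on sellers shifts supply to S = -254 + 8(P − 32) = -510 + 8P.
584.5 - 5P = -510 + 8P gives buyer price Pb = 2189/26; sellers receive Ps = 2189/26 − 32 = 1357/26.
New quantity: Q = 584.5 − 5(2189/26) = 2126/13.

Buyers pay 2189/26, sellers receive 1357/26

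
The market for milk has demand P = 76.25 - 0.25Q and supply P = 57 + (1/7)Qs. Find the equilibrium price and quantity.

P* = 64, Q* = 49

Set the two price expressions equal: 76.25 - 0.25Q = 57 + (1/7)Q.
19.25 = (11/28)Q, so Q* = 49.
P* = 76.25 − (0.25)(49) = 64.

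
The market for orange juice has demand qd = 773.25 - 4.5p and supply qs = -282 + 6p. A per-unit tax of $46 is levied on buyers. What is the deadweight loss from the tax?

Pre-tax equilibrium: p* = 100.5, q* = 321.
Tax on buyers shifts demand to qd = 773.25 − 4.5(p + 46) = 566.25 - 4.5p.
566.25 - 4.5p = -282 + 6p gives seller price ps = 1131/14; buyers pay pb = 1131/14 + 46 = 1775/14.
New quantity: q = 773.25 − 4.5(1775/14) = 1419/7.
DWL = ½ × 46 × (321 − 1419/7) = 19044/7.

Deadweight loss = 19044/7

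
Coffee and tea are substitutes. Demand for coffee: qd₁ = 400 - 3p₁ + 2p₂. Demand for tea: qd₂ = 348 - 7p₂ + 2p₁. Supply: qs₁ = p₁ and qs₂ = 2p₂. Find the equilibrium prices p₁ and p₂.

Market 1: 400 - 3p₁ + 2p₂ = p₁ → 4p₁ - 2p₂ = 400.
Market 2: 9p₂ - 2p₁ = 348.
Eliminating p₂: 9×(1) + 2×(2) gives 32p₁ = 4296, so p₁ = 134.25.
Back-substitute into (2): p₂ = (348 + 2×134.25) / 9 = 68.5.

p₁ = 134.25, p₂ = 68.5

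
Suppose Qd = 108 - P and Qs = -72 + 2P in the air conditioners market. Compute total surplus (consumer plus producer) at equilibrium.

Total surplus = 1728

Equilibrium: 108 - P = -72 + 2P gives P* = 60, Q* = 48.
Demand choke price: P = 108; supply starts at P = 36.
CS = ½(108 − 60)(48) = 1152; PS = ½(60 − 36)(48) = 576.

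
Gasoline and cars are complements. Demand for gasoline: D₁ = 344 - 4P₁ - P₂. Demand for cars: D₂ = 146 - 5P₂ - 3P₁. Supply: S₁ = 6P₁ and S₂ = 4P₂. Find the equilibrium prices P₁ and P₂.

Market 1: 344 - 4P₁ - P₂ = 6P₁ → 10P₁ + P₂ = 344.
Market 2: 9P₂ + 3P₁ = 146.
Eliminating P₂: 9×(1) − 1×(2) gives 87P₁ = 2950, so P₁ = 2950/87.
Back-substitute into (2): P₂ = (146 − 3×2950/87) / 9 = 428/87.

P₁ = 2950/87, P₂ = 428/87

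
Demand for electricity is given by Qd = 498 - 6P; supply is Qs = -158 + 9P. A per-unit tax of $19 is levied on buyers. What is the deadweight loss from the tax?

Deadweight loss = 649.8

Pre-tax equilibrium: P* = 656/15, Q* = 235.6.
Tax on buyers shifts demand to Qd = 498 − 6(P + 19) = 384 - 6P.
384 - 6P = -158 + 9P gives seller price Ps = 542/15; buyers pay Pb = 542/15 + 19 = 827/15.
New quantity: Q = 498 − 6(827/15) = 167.2.
DWL = ½ × 19 × (235.6 − 167.2) = 649.8.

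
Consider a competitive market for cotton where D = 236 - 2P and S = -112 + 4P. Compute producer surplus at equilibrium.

Producer surplus = 1800

Equilibrium: 236 - 2P = -112 + 4P gives P* = 58, Q* = 120.
Supply starts at P = 28 (where S = 0).
PS = ½(58 − 28)(120) = 1800.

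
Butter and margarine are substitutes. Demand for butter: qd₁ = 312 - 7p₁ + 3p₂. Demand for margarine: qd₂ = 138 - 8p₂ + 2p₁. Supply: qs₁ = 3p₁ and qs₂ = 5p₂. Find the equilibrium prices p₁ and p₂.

Market 1: 312 - 7p₁ + 3p₂ = 3p₁ → 10p₁ - 3p₂ = 312.
Market 2: 13p₂ - 2p₁ = 138.
Eliminating p₂: 13×(1) + 3×(2) gives 124p₁ = 4470, so p₁ = 2235/62.
Back-substitute into (2): p₂ = (138 + 2×2235/62) / 13 = 501/31.

p₁ = 2235/62, p₂ = 501/31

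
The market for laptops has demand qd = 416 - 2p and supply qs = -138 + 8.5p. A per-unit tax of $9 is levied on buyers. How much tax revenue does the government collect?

Pre-tax equilibrium: p* = 1108/21, q* = 6520/21.
Tax on buyers shifts demand to qd = 416 − 2(p + 9) = 398 - 2p.
398 - 2p = -138 + 8.5p gives seller price ps = 1072/21; buyers pay pb = 1072/21 + 9 = 1261/21.
New quantity: q = 416 − 2(1261/21) = 6214/21.
Revenue = 9 × 6214/21 = 18642/7.

Tax revenue = 18642/7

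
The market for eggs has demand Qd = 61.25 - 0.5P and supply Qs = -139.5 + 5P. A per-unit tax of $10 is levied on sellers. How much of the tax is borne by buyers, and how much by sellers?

Buyers bear 100/11, sellers bear 10/11

Pre-tax equilibrium: P* = 36.5, Q* = 43.
Tax on sellers shifts supply to Qs = -139.5 + 5(P − 10) = -189.5 + 5P.
61.25 - 0.5P = -189.5 + 5P gives buyer price Pb = 1003/22; sellers receive Ps = 1003/22 − 10 = 783/22.
New quantity: Q = 61.25 − 0.5(1003/22) = 423/11.
Buyer burden = 1003/22 − 36.5 = 100/11; seller burden = 36.5 − 783/22 = 10/11.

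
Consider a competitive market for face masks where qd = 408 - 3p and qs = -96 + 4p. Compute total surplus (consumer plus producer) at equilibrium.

Total surplus = 10752

Equilibrium: 408 - 3p = -96 + 4p gives p* = 72, q* = 192.
Demand choke price: p = 136; supply starts at p = 24.
CS = ½(136 − 72)(192) = 6144; PS = ½(72 − 24)(192) = 4608.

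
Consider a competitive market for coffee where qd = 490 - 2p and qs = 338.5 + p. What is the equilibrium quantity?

q* = 389

Set qd = qs: 490 - 2p = 338.5 + p.
151.5 = 3p, so p* = 50.5.
q* = 490 − 2(50.5) = 389.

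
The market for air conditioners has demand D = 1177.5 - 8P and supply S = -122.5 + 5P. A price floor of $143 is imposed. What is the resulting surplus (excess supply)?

Equilibrium price would be P* = 100, so the floor at 143 binds.
At P = 143: D = 33.5, S = 592.5.
Surplus = 592.5 − 33.5 = 559.

Surplus = 559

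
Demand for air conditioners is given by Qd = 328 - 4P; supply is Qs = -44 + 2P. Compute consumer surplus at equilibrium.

Consumer surplus = 800

Equilibrium: 328 - 4P = -44 + 2P gives P* = 62, Q* = 80.
Demand choke price (Qd = 0): P = 82.
CS = ½(82 − 62)(80) = 800.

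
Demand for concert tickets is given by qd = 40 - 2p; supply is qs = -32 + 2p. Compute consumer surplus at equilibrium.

Equilibrium: 40 - 2p = -32 + 2p gives p* = 18, q* = 4.
Demand choke price (qd = 0): p = 20.
CS = ½(20 − 18)(4) = 4.

Consumer surplus = 4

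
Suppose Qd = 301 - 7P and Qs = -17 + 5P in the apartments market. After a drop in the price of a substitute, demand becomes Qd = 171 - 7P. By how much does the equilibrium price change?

Original equilibrium: P* = 26.5, Q* = 115.5.
New equilibrium: 171 - 7P = -17 + 5P, so 188 = 12P and P' = 47/3; Q' = 171 − 7(47/3) = 184/3.
Change in price: 47/3 − 26.5 = -65/6.

ΔP = -65/6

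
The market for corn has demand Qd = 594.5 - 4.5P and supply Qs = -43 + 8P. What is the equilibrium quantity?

Q* = 365

Set Qd = Qs: 594.5 - 4.5P = -43 + 8P.
637.5 = 12.5P, so P* = 51.
Q* = 594.5 − 4.5(51) = 365.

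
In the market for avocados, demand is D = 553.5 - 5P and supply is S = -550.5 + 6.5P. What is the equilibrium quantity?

Set D = S: 553.5 - 5P = -550.5 + 6.5P.
1104 = 11.5P, so P* = 96.
Q* = 553.5 − 5(96) = 73.5.

Q* = 73.5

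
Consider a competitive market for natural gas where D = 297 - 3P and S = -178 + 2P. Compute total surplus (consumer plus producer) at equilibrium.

Total surplus = 60

Equilibrium: 297 - 3P = -178 + 2P gives P* = 95, Q* = 12.
Demand choke price: P = 99; supply starts at P = 89.
CS = ½(99 − 95)(12) = 24; PS = ½(95 − 89)(12) = 36.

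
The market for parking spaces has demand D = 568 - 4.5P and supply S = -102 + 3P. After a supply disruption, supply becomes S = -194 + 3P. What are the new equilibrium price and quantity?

P' = 101.6, Q' = 110.8

Original equilibrium: P* = 268/3, Q* = 166.
New equilibrium: 568 - 4.5P = -194 + 3P, so 762 = 7.5P and P' = 101.6; Q' = 568 − 4.5(101.6) = 110.8.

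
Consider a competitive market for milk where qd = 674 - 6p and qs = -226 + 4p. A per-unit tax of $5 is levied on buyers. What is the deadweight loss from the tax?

Deadweight loss = 30

Pre-tax equilibrium: p* = 90, q* = 134.
Tax on buyers shifts demand to qd = 674 − 6(p + 5) = 644 - 6p.
644 - 6p = -226 + 4p gives seller price ps = 87; buyers pay pb = 87 + 5 = 92.
New quantity: q = 674 − 6(92) = 122.
DWL = ½ × 5 × (134 − 122) = 30.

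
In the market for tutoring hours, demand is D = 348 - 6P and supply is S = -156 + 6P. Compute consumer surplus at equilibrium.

Consumer surplus = 768

Equilibrium: 348 - 6P = -156 + 6P gives P* = 42, Q* = 96.
Demand choke price (D = 0): P = 58.
CS = ½(58 − 42)(96) = 768.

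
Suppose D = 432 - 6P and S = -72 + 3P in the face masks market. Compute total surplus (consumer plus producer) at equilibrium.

Total surplus = 2304

Equilibrium: 432 - 6P = -72 + 3P gives P* = 56, Q* = 96.
Demand choke price: P = 72; supply starts at P = 24.
CS = ½(72 − 56)(96) = 768; PS = ½(56 − 24)(96) = 1536.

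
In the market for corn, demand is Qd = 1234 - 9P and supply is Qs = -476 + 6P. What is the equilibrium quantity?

Set Qd = Qs: 1234 - 9P = -476 + 6P.
1710 = 15P, so P* = 114.
Q* = 1234 − 9(114) = 208.

Q* = 208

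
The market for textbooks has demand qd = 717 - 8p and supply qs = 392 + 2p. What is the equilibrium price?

p* = 32.5

Set qd = qs: 717 - 8p = 392 + 2p.
325 = 10p, so p* = 32.5.
q* = 717 − 8(32.5) = 457.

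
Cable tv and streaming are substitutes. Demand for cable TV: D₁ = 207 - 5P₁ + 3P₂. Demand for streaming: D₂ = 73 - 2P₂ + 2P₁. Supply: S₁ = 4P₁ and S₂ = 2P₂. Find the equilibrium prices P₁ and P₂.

P₁ = 34.9, P₂ = 35.7

Market 1: 207 - 5P₁ + 3P₂ = 4P₁ → 9P₁ - 3P₂ = 207.
Market 2: 4P₂ - 2P₁ = 73.
Eliminating P₂: 4×(1) + 3×(2) gives 30P₁ = 1047, so P₁ = 34.9.
Back-substitute into (2): P₂ = (73 + 2×34.9) / 4 = 35.7.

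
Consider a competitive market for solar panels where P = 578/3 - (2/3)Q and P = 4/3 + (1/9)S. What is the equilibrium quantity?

Set the two price expressions equal: 578/3 - (2/3)Q = 4/3 + (1/9)Q.
574/3 = (7/9)Q, so Q* = 246.
P* = 578/3 − (2/3)(246) = 86/3.

Q* = 246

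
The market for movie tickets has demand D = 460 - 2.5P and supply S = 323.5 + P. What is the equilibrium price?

P* = 39

Set D = S: 460 - 2.5P = 323.5 + P.
136.5 = 3.5P, so P* = 39.
Q* = 460 − 2.5(39) = 362.5.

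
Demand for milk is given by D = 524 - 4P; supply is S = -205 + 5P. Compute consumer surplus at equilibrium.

Consumer surplus = 5000

Equilibrium: 524 - 4P = -205 + 5P gives P* = 81, Q* = 200.
Demand choke price (D = 0): P = 131.
CS = ½(131 − 81)(200) = 5000.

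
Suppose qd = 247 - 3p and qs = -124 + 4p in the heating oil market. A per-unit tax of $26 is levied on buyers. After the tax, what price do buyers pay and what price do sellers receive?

Pre-tax equilibrium: p* = 53, q* = 88.
Tax on buyers shifts demand to qd = 247 − 3(p + 26) = 169 - 3p.
169 - 3p = -124 + 4p gives seller price ps = 293/7; buyers pay pb = 293/7 + 26 = 475/7.
New quantity: q = 247 − 3(475/7) = 304/7.

Buyers pay 475/7, sellers receive 293/7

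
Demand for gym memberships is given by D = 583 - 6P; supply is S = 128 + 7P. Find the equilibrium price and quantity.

Set D = S: 583 - 6P = 128 + 7P.
455 = 13P, so P* = 35.
Q* = 583 − 6(35) = 373.

P* = 35, Q* = 373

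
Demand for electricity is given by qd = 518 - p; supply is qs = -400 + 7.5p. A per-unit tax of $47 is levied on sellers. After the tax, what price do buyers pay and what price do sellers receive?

Pre-tax equilibrium: p* = 108, q* = 410.
Tax on sellers shifts supply to qs = -400 + 7.5(p − 47) = -752.5 + 7.5p.
518 - p = -752.5 + 7.5p gives buyer price pb = 2541/17; sellers receive ps = 2541/17 − 47 = 1742/17.
New quantity: q = 518 − 1(2541/17) = 6265/17.

Buyers pay 2541/17, sellers receive 1742/17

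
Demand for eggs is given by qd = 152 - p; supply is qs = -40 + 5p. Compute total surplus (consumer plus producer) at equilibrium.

Equilibrium: 152 - p = -40 + 5p gives p* = 32, q* = 120.
Demand choke price: p = 152; supply starts at p = 8.
CS = ½(152 − 32)(120) = 7200; PS = ½(32 − 8)(120) = 1440.

Total surplus = 8640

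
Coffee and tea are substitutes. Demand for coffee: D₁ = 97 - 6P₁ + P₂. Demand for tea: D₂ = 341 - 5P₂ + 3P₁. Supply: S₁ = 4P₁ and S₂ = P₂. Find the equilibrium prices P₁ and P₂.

Market 1: 97 - 6P₁ + P₂ = 4P₁ → 10P₁ - P₂ = 97.
Market 2: 6P₂ - 3P₁ = 341.
Eliminating P₂: 6×(1) + 1×(2) gives 57P₁ = 923, so P₁ = 923/57.
Back-substitute into (2): P₂ = (341 + 3×923/57) / 6 = 3701/57.

P₁ = 923/57, P₂ = 3701/57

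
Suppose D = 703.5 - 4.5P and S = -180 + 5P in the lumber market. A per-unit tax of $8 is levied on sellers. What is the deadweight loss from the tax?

Pre-tax equilibrium: P* = 93, Q* = 285.
Tax on sellers shifts supply to S = -180 + 5(P − 8) = -220 + 5P.
703.5 - 4.5P = -220 + 5P gives buyer price Pb = 1847/19; sellers receive Ps = 1847/19 − 8 = 1695/19.
New quantity: Q = 703.5 − 4.5(1847/19) = 5055/19.
DWL = ½ × 8 × (285 − 5055/19) = 1440/19.

Deadweight loss = 1440/19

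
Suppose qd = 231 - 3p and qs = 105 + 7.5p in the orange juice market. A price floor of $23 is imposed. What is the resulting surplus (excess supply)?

Surplus = 115.5

Equilibrium price would be p* = 12, so the floor at 23 binds.
At p = 23: qd = 162, qs = 277.5.
Surplus = 277.5 − 162 = 115.5.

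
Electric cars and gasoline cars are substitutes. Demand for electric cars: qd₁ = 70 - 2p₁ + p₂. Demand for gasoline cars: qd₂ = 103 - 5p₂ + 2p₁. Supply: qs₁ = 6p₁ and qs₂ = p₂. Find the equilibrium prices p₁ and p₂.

p₁ = 523/46, p₂ = 482/23

Market 1: 70 - 2p₁ + p₂ = 6p₁ → 8p₁ - p₂ = 70.
Market 2: 6p₂ - 2p₁ = 103.
Eliminating p₂: 6×(1) + 1×(2) gives 46p₁ = 523, so p₁ = 523/46.
Back-substitute into (2): p₂ = (103 + 2×523/46) / 6 = 482/23.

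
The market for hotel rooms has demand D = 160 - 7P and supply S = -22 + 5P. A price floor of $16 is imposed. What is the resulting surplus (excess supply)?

Equilibrium price would be P* = 91/6, so the floor at 16 binds.
At P = 16: D = 48, S = 58.
Surplus = 58 − 48 = 10.

Surplus = 10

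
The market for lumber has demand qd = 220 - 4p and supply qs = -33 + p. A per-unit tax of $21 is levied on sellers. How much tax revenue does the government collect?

Pre-tax equilibrium: p* = 50.6, q* = 17.6.
Tax on sellers shifts supply to qs = -33 + 1(p − 21) = -54 + p.
220 - 4p = -54 + p gives buyer price pb = 54.8; sellers receive ps = 54.8 − 21 = 33.8.
New quantity: q = 220 − 4(54.8) = 0.8.
Revenue = 21 × 0.8 = 16.8.

Tax revenue = 16.8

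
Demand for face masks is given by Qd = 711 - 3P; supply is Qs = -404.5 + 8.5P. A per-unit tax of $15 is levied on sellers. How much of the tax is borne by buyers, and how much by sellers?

Pre-tax equilibrium: P* = 97, Q* = 420.
Tax on sellers shifts supply to Qs = -404.5 + 8.5(P − 15) = -532 + 8.5P.
711 - 3P = -532 + 8.5P gives buyer price Pb = 2486/23; sellers receive Ps = 2486/23 − 15 = 2141/23.
New quantity: Q = 711 − 3(2486/23) = 8895/23.
Buyer burden = 2486/23 − 97 = 255/23; seller burden = 97 − 2141/23 = 90/23.

Buyers bear 255/23, sellers bear 90/23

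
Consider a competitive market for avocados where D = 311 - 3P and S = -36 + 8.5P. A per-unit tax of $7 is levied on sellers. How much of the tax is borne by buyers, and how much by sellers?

Pre-tax equilibrium: P* = 694/23, Q* = 5071/23.
Tax on sellers shifts supply to S = -36 + 8.5(P − 7) = -95.5 + 8.5P.
311 - 3P = -95.5 + 8.5P gives buyer price Pb = 813/23; sellers receive Ps = 813/23 − 7 = 652/23.
New quantity: Q = 311 − 3(813/23) = 4714/23.
Buyer burden = 813/23 − 694/23 = 119/23; seller burden = 694/23 − 652/23 = 42/23.

Buyers bear 119/23, sellers bear 42/23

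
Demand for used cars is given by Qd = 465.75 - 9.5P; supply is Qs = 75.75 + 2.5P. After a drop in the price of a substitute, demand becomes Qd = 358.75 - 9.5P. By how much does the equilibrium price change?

ΔP = -107/12

Original equilibrium: P* = 32.5, Q* = 157.
New equilibrium: 358.75 - 9.5P = 75.75 + 2.5P, so 283 = 12P and P' = 283/12; Q' = 358.75 − 9.5(283/12) = 3233/24.
Change in price: 283/12 − 32.5 = -107/12.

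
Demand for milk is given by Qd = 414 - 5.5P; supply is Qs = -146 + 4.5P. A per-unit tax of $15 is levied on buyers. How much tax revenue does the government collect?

Tax revenue = 1033.125

Pre-tax equilibrium: P* = 56, Q* = 106.
Tax on buyers shifts demand to Qd = 414 − 5.5(P + 15) = 331.5 - 5.5P.
331.5 - 5.5P = -146 + 4.5P gives seller price Ps = 47.75; buyers pay Pb = 47.75 + 15 = 62.75.
New quantity: Q = 414 − 5.5(62.75) = 68.875.
Revenue = 15 × 68.875 = 1033.125.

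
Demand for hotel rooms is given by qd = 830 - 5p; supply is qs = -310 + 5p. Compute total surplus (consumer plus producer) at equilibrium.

Total surplus = 13520

Equilibrium: 830 - 5p = -310 + 5p gives p* = 114, q* = 260.
Demand choke price: p = 166; supply starts at p = 62.
CS = ½(166 − 114)(260) = 6760; PS = ½(114 − 62)(260) = 6760.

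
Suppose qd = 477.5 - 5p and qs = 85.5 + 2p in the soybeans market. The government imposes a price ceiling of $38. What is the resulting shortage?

Equilibrium price would be p* = 56, so the ceiling at 38 binds.
At p = 38: qd = 477.5 − 5(38) = 287.5, qs = 85.5 + 2(38) = 161.5.
Shortage = 287.5 − 161.5 = 126.

Shortage = 126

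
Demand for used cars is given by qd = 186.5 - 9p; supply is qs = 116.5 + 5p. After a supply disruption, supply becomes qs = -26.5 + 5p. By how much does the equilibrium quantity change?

Δq = -1287/14

Original equilibrium: p* = 5, q* = 141.5.
New equilibrium: 186.5 - 9p = -26.5 + 5p, so 213 = 14p and p' = 213/14; q' = 186.5 − 9(213/14) = 347/7.
Change in quantity: 347/7 − 141.5 = -1287/14.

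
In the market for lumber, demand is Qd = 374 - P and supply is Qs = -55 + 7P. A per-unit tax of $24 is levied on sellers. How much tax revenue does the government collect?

Pre-tax equilibrium: P* = 53.625, Q* = 320.375.
Tax on sellers shifts supply to Qs = -55 + 7(P − 24) = -223 + 7P.
374 - P = -223 + 7P gives buyer price Pb = 74.625; sellers receive Ps = 74.625 − 24 = 50.625.
New quantity: Q = 374 − 1(74.625) = 299.375.
Revenue = 24 × 299.375 = 7185.

Tax revenue = 7185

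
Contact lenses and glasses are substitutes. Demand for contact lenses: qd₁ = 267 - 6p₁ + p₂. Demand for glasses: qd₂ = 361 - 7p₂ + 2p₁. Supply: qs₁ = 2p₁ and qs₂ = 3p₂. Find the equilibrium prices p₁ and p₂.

p₁ = 3031/78, p₂ = 1711/39

Market 1: 267 - 6p₁ + p₂ = 2p₁ → 8p₁ - p₂ = 267.
Market 2: 10p₂ - 2p₁ = 361.
Eliminating p₂: 10×(1) + 1×(2) gives 78p₁ = 3031, so p₁ = 3031/78.
Back-substitute into (2): p₂ = (361 + 2×3031/78) / 10 = 1711/39.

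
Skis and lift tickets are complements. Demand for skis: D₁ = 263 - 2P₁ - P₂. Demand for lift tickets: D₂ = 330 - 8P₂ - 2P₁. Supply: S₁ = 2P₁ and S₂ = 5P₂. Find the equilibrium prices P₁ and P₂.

P₁ = 61.78, P₂ = 15.88

Market 1: 263 - 2P₁ - P₂ = 2P₁ → 4P₁ + P₂ = 263.
Market 2: 13P₂ + 2P₁ = 330.
Eliminating P₂: 13×(1) − 1×(2) gives 50P₁ = 3089, so P₁ = 61.78.
Back-substitute into (2): P₂ = (330 − 2×61.78) / 13 = 15.88.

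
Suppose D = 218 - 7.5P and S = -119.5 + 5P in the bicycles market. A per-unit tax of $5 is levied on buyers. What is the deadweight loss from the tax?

Deadweight loss = 37.5

Pre-tax equilibrium: P* = 27, Q* = 15.5.
Tax on buyers shifts demand to D = 218 − 7.5(P + 5) = 180.5 - 7.5P.
180.5 - 7.5P = -119.5 + 5P gives seller price Ps = 24; buyers pay Pb = 24 + 5 = 29.
New quantity: Q = 218 − 7.5(29) = 0.5.
DWL = ½ × 5 × (15.5 − 0.5) = 37.5.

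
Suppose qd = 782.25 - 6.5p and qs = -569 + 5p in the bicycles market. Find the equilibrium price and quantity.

p* = 117.5, q* = 18.5

Set qd = qs: 782.25 - 6.5p = -569 + 5p.
1351.25 = 11.5p, so p* = 117.5.
q* = 782.25 − 6.5(117.5) = 18.5.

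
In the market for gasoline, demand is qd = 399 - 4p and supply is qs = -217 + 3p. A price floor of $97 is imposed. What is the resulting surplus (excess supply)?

Surplus = 63

Equilibrium price would be p* = 88, so the floor at 97 binds.
At p = 97: qd = 11, qs = 74.
Surplus = 74 − 11 = 63.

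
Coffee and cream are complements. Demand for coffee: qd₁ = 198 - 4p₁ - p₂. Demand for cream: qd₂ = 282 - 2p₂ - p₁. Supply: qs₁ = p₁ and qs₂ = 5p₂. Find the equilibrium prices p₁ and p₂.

Market 1: 198 - 4p₁ - p₂ = p₁ → 5p₁ + p₂ = 198.
Market 2: 7p₂ + p₁ = 282.
Eliminating p₂: 7×(1) − 1×(2) gives 34p₁ = 1104, so p₁ = 552/17.
Back-substitute into (2): p₂ = (282 − 1×552/17) / 7 = 606/17.

p₁ = 552/17, p₂ = 606/17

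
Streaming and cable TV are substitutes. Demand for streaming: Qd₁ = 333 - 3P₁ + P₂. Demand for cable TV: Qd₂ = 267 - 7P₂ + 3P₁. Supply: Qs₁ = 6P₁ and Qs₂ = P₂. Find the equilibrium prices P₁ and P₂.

P₁ = 977/23, P₂ = 1134/23

Market 1: 333 - 3P₁ + P₂ = 6P₁ → 9P₁ - P₂ = 333.
Market 2: 8P₂ - 3P₁ = 267.
Eliminating P₂: 8×(1) + 1×(2) gives 69P₁ = 2931, so P₁ = 977/23.
Back-substitute into (2): P₂ = (267 + 3×977/23) / 8 = 1134/23.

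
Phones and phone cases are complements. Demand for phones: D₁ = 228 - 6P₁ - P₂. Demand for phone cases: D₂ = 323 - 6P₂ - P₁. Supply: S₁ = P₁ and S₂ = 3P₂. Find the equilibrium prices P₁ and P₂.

Market 1: 228 - 6P₁ - P₂ = P₁ → 7P₁ + P₂ = 228.
Market 2: 9P₂ + P₁ = 323.
Eliminating P₂: 9×(1) − 1×(2) gives 62P₁ = 1729, so P₁ = 1729/62.
Back-substitute into (2): P₂ = (323 − 1×1729/62) / 9 = 2033/62.

P₁ = 1729/62, P₂ = 2033/62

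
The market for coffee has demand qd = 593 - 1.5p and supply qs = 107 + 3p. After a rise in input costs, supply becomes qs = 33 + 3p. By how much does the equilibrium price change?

Δp = 148/9

Original equilibrium: p* = 108, q* = 431.
New equilibrium: 593 - 1.5p = 33 + 3p, so 560 = 4.5p and p' = 1120/9; q' = 593 − 1.5(1120/9) = 1219/3.
Change in price: 1120/9 − 108 = 148/9.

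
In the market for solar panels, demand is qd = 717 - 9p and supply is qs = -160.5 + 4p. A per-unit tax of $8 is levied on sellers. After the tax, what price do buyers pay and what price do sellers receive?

Buyers pay 1819/26, sellers receive 1611/26

Pre-tax equilibrium: p* = 67.5, q* = 109.5.
Tax on sellers shifts supply to qs = -160.5 + 4(p − 8) = -192.5 + 4p.
717 - 9p = -192.5 + 4p gives buyer price pb = 1819/26; sellers receive ps = 1819/26 − 8 = 1611/26.
New quantity: q = 717 − 9(1819/26) = 2271/26.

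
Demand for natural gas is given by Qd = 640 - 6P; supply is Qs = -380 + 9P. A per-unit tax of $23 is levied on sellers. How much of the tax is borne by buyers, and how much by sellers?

Buyers bear $13.8, sellers bear $9.2

Pre-tax equilibrium: P* = 68, Q* = 232.
Tax on sellers shifts supply to Qs = -380 + 9(P − 23) = -587 + 9P.
640 - 6P = -587 + 9P gives buyer price Pb = 81.8; sellers receive Ps = 81.8 − 23 = 58.8.
New quantity: Q = 640 − 6(81.8) = 149.2.
Buyer burden = 81.8 − 68 = 13.8; seller burden = 68 − 58.8 = 9.2.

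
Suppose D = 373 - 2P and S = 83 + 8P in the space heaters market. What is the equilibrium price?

P* = 29

Set D = S: 373 - 2P = 83 + 8P.
290 = 10P, so P* = 29.
Q* = 373 − 2(29) = 315.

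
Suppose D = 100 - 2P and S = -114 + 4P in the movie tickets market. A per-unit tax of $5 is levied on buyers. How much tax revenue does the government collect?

Tax revenue = 110

Pre-tax equilibrium: P* = 107/3, Q* = 86/3.
Tax on buyers shifts demand to D = 100 − 2(P + 5) = 90 - 2P.
90 - 2P = -114 + 4P gives seller price Ps = 34; buyers pay Pb = 34 + 5 = 39.
New quantity: Q = 100 − 2(39) = 22.
Revenue = 5 × 22 = 110.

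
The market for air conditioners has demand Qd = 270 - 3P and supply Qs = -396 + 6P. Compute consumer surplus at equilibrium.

Consumer surplus = 384

Equilibrium: 270 - 3P = -396 + 6P gives P* = 74, Q* = 48.
Demand choke price (Qd = 0): P = 90.
CS = ½(90 − 74)(48) = 384.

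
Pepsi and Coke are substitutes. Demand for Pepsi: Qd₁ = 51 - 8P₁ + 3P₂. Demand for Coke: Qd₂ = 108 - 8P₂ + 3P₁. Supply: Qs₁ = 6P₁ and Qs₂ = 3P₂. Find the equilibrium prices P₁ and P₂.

P₁ = 177/29, P₂ = 333/29

Market 1: 51 - 8P₁ + 3P₂ = 6P₁ → 14P₁ - 3P₂ = 51.
Market 2: 11P₂ - 3P₁ = 108.
Eliminating P₂: 11×(1) + 3×(2) gives 145P₁ = 885, so P₁ = 177/29.
Back-substitute into (2): P₂ = (108 + 3×177/29) / 11 = 333/29.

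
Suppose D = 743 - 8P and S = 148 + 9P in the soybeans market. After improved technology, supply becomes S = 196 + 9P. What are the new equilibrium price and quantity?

P' = 547/17, Q' = 8255/17

Original equilibrium: P* = 35, Q* = 463.
New equilibrium: 743 - 8P = 196 + 9P, so 547 = 17P and P' = 547/17; Q' = 743 − 8(547/17) = 8255/17.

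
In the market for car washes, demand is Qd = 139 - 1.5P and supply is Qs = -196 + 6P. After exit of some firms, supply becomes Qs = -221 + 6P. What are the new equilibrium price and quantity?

P' = 48, Q' = 67

Original equilibrium: P* = 134/3, Q* = 72.
New equilibrium: 139 - 1.5P = -221 + 6P, so 360 = 7.5P and P' = 48; Q' = 139 − 1.5(48) = 67.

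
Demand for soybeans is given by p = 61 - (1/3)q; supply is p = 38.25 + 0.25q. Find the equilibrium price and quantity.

Set the two price expressions equal: 61 - (1/3)q = 38.25 + 0.25q.
22.75 = (7/12)q, so q* = 39.
p* = 61 − (1/3)(39) = 48.

p* = 48, q* = 39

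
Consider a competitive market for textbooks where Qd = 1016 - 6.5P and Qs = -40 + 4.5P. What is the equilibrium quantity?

Q* = 392

Set Qd = Qs: 1016 - 6.5P = -40 + 4.5P.
1056 = 11P, so P* = 96.
Q* = 1016 − 6.5(96) = 392.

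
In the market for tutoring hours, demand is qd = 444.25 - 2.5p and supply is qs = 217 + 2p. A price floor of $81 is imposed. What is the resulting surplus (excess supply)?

Surplus = 137.25

Equilibrium price would be p* = 50.5, so the floor at 81 binds.
At p = 81: qd = 241.75, qs = 379.
Surplus = 379 − 241.75 = 137.25.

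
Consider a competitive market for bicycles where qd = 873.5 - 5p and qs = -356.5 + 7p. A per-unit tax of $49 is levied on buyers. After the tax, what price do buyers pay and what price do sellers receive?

Pre-tax equilibrium: p* = 102.5, q* = 361.
Tax on buyers shifts demand to qd = 873.5 − 5(p + 49) = 628.5 - 5p.
628.5 - 5p = -356.5 + 7p gives seller price ps = 985/12; buyers pay pb = 985/12 + 49 = 1573/12.
New quantity: q = 873.5 − 5(1573/12) = 2617/12.

Buyers pay 1573/12, sellers receive 985/12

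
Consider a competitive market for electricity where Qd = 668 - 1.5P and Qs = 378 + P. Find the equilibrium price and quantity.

Set Qd = Qs: 668 - 1.5P = 378 + P.
290 = 2.5P, so P* = 116.
Q* = 668 − 1.5(116) = 494.

P* = 116, Q* = 494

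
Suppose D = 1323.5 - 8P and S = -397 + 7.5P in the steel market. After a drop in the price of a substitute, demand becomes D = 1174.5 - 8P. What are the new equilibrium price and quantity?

Original equilibrium: P* = 111, Q* = 435.5.
New equilibrium: 1174.5 - 8P = -397 + 7.5P, so 1571.5 = 15.5P and P' = 3143/31; Q' = 1174.5 − 8(3143/31) = 22531/62.

P' = 3143/31, Q' = 22531/62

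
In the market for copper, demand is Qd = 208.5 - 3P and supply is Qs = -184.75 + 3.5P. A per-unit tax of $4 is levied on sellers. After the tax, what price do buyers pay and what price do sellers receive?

Pre-tax equilibrium: P* = 60.5, Q* = 27.
Tax on sellers shifts supply to Qs = -184.75 + 3.5(P − 4) = -198.75 + 3.5P.
208.5 - 3P = -198.75 + 3.5P gives buyer price Pb = 1629/26; sellers receive Ps = 1629/26 − 4 = 1525/26.
New quantity: Q = 208.5 − 3(1629/26) = 267/13.

Buyers pay 1629/26, sellers receive 1525/26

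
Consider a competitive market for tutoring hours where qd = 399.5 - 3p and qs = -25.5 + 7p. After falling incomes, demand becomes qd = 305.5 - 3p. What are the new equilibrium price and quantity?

p' = 33.1, q' = 206.2

Original equilibrium: p* = 42.5, q* = 272.
New equilibrium: 305.5 - 3p = -25.5 + 7p, so 331 = 10p and p' = 33.1; q' = 305.5 − 3(33.1) = 206.2.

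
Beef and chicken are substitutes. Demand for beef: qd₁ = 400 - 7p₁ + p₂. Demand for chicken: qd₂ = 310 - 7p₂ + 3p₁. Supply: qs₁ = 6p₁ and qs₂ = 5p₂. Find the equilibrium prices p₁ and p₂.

p₁ = 5110/153, p₂ = 5230/153

Market 1: 400 - 7p₁ + p₂ = 6p₁ → 13p₁ - p₂ = 400.
Market 2: 12p₂ - 3p₁ = 310.
Eliminating p₂: 12×(1) + 1×(2) gives 153p₁ = 5110, so p₁ = 5110/153.
Back-substitute into (2): p₂ = (310 + 3×5110/153) / 12 = 5230/153.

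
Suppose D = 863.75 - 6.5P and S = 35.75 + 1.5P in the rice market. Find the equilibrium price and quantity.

P* = 103.5, Q* = 191

Set D = S: 863.75 - 6.5P = 35.75 + 1.5P.
828 = 8P, so P* = 103.5.
Q* = 863.75 − 6.5(103.5) = 191.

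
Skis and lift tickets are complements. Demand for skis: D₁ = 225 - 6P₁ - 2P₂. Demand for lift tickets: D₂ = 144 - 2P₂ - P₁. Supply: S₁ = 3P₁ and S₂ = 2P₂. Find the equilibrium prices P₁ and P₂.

Market 1: 225 - 6P₁ - 2P₂ = 3P₁ → 9P₁ + 2P₂ = 225.
Market 2: 4P₂ + P₁ = 144.
Eliminating P₂: 4×(1) − 2×(2) gives 34P₁ = 612, so P₁ = 18.
Back-substitute into (2): P₂ = (144 − 1×18) / 4 = 31.5.

P₁ = 18, P₂ = 31.5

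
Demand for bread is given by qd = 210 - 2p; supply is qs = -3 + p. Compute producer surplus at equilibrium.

Producer surplus = 2312

Equilibrium: 210 - 2p = -3 + p gives p* = 71, q* = 68.
Supply starts at p = 3 (where qs = 0).
PS = ½(71 − 3)(68) = 2312.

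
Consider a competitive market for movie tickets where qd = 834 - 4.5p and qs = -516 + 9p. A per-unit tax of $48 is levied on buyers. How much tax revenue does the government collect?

Pre-tax equilibrium: p* = 100, q* = 384.
Tax on buyers shifts demand to qd = 834 − 4.5(p + 48) = 618 - 4.5p.
618 - 4.5p = -516 + 9p gives seller price ps = 84; buyers pay pb = 84 + 48 = 132.
New quantity: q = 834 − 4.5(132) = 240.
Revenue = 48 × 240 = 11520.

Tax revenue = 11520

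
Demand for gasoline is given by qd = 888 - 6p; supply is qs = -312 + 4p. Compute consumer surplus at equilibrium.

Consumer surplus = 2352

Equilibrium: 888 - 6p = -312 + 4p gives p* = 120, q* = 168.
Demand choke price (qd = 0): p = 148.
CS = ½(148 − 120)(168) = 2352.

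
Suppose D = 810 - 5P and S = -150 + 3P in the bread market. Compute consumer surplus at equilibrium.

Consumer surplus = 4410

Equilibrium: 810 - 5P = -150 + 3P gives P* = 120, Q* = 210.
Demand choke price (D = 0): P = 162.
CS = ½(162 − 120)(210) = 4410.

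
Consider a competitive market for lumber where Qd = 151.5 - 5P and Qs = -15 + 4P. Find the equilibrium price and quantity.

P* = 18.5, Q* = 59

Set Qd = Qs: 151.5 - 5P = -15 + 4P.
166.5 = 9P, so P* = 18.5.
Q* = 151.5 − 5(18.5) = 59.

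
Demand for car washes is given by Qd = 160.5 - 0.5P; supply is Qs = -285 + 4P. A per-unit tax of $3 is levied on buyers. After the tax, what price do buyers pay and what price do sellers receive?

Buyers pay 305/3, sellers receive 296/3

Pre-tax equilibrium: P* = 99, Q* = 111.
Tax on buyers shifts demand to Qd = 160.5 − 0.5(P + 3) = 159 - 0.5P.
159 - 0.5P = -285 + 4P gives seller price Ps = 296/3; buyers pay Pb = 296/3 + 3 = 305/3.
New quantity: Q = 160.5 − 0.5(305/3) = 329/3.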